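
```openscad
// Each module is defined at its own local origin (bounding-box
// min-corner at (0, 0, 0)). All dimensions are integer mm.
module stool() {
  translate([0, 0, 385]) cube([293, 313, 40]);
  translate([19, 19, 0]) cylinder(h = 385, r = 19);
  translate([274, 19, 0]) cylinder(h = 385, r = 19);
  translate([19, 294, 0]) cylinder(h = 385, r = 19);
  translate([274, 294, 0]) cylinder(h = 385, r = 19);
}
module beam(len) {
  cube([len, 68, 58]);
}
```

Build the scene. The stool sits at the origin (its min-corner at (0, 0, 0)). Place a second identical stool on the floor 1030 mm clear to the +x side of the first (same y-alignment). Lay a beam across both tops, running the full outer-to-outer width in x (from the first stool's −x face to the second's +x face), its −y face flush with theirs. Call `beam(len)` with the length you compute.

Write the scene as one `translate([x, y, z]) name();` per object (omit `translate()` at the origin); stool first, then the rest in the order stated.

stool();
translate([1323, 0, 0]) stool();
translate([0, 0, 425]) beam(1616);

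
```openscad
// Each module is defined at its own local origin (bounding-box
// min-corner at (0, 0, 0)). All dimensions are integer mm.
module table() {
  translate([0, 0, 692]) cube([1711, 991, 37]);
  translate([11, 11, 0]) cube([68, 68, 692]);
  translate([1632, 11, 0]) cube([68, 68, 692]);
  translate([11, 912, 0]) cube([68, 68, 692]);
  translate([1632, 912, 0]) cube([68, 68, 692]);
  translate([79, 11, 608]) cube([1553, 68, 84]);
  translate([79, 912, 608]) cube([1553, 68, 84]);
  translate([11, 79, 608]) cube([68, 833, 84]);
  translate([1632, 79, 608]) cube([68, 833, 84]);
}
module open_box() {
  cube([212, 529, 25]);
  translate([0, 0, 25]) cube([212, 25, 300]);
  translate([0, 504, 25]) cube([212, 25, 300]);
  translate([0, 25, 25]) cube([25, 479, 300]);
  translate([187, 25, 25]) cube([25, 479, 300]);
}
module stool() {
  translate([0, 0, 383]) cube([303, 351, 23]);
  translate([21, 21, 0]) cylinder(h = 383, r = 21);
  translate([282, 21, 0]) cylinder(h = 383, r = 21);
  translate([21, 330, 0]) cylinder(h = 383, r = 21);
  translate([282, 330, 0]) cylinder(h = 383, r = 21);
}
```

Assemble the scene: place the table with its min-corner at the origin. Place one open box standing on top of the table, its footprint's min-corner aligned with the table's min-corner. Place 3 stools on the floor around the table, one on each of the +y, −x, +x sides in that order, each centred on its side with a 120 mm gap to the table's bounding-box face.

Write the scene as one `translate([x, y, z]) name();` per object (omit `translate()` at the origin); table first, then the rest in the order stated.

table();
translate([0, 0, 729]) open_box();
translate([704, 1111, 0]) stool();
translate([-423, 320, 0]) stool();
translate([1831, 320, 0]) stool();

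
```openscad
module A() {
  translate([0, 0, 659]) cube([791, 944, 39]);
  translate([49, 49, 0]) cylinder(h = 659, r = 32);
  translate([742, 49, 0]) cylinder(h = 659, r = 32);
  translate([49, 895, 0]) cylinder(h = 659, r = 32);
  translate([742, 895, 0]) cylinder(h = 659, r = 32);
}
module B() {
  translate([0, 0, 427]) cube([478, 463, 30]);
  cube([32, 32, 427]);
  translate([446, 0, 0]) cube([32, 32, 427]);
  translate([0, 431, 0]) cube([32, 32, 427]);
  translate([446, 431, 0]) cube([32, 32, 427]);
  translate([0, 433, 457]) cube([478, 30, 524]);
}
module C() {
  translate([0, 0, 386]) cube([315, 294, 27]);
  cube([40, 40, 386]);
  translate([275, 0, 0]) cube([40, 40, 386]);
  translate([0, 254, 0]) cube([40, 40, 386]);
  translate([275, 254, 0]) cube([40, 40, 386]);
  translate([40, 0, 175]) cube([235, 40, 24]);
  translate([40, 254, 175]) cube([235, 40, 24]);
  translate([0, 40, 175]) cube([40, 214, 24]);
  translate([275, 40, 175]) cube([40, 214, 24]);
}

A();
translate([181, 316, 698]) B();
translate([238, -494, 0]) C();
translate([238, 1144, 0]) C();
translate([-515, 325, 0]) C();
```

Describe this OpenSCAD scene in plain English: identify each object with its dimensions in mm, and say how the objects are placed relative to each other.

A is a table with a 791×944 mm rectangular top, 39 mm thick, top surface at z = 698 mm, supported by four round legs of 64 mm diameter, each leg's bounding box inset 17 mm from the nearest pair of top edges, running from the floor.

B is a chair: 478×463 mm seat, 30 mm thick, top at z = 457 mm, on four 32 mm square corner legs flush with the seat edges. A 30 mm thick backrest slab spans the full seat width, extending 524 mm above the seat top, its back face flush with the seat's +y edge.

C is a four-legged stool. The seat is a 315×294×27 mm slab whose top surface is at z = 413 mm; four square legs, each 40×40 mm in cross-section, run from the floor (z = 0) to the underside of the seat, each flush with a corner of the seat. Four stretchers, 40 mm wide and 24 mm tall, connect adjacent legs with their undersides at z = 175 mm, each running between the inner faces of the legs it joins and aligned with the legs' outer faces on the other axis.

The chair is on top of the table. Three stools sit around the table at the −y, +y, −x sides.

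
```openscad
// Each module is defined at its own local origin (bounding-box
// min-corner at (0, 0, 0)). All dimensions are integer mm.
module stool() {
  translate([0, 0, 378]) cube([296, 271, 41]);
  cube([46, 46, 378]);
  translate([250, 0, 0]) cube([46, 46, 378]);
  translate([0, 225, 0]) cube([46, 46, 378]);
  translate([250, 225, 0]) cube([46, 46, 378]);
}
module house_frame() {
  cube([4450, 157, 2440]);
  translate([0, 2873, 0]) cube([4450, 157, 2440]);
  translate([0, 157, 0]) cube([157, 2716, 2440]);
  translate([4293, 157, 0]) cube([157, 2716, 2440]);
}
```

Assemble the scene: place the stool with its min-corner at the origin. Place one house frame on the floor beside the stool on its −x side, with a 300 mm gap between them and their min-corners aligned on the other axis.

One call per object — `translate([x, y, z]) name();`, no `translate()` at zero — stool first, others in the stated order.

stool();
translate([-4750, 0, 0]) house_frame();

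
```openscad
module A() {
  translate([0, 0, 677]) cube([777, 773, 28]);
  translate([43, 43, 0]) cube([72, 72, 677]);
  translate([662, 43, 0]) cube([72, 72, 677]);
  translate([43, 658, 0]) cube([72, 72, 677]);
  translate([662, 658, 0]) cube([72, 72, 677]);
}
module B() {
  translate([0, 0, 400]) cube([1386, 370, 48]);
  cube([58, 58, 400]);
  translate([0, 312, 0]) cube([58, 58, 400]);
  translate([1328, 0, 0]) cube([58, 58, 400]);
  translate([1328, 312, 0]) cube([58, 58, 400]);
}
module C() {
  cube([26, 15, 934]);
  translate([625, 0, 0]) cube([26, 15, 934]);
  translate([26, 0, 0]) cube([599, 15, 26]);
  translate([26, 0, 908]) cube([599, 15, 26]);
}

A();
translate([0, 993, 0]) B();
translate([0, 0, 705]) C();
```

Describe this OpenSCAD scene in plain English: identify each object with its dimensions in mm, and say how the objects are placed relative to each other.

A is a rectangular dining table. The top is 777×773×28 mm with its upper surface at z = 705 mm. It stands on four 72×72 mm square legs, each inset 43 mm from the nearest pair of top edges, running from the floor to the underside of the top.

B is a long wooden bench with a 1386 mm (x) × 370 mm (y) seat, 48 mm thick, its top surface 448 mm above the floor. Four 58 mm square legs at the seat corners, flush with the edges, run from z = 0 to the seat underside.

C is a rectangular picture frame lying in the x–z plane (depth along y). The opening is 599 mm wide (x) by 882 mm tall (z), surrounded by a border 26 mm wide on all four sides. The frame is 15 mm deep and is made of two full-height vertical stiles with two horizontal rails fitted between them.

The bench is on the floor beside the table on its +y side. The picture frame is on top of the table.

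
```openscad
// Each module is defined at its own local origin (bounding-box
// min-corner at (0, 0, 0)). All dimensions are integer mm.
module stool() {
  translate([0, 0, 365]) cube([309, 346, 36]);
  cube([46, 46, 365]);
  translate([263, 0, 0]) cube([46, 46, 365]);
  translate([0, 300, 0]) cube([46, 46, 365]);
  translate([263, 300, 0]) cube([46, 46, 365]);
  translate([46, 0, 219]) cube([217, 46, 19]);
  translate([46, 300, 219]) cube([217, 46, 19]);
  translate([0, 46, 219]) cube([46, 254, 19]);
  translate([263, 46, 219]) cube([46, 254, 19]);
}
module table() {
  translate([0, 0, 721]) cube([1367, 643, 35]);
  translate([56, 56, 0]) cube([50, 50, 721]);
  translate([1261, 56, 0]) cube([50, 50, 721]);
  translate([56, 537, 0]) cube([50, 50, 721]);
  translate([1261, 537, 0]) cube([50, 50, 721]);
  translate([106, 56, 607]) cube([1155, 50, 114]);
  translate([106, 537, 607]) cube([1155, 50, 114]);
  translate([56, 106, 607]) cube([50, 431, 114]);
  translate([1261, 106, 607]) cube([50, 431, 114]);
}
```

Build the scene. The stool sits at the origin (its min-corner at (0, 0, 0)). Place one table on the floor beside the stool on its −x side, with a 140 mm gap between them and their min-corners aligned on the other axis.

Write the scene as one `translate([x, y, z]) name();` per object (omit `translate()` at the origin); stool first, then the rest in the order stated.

stool();
translate([-1507, 0, 0]) table();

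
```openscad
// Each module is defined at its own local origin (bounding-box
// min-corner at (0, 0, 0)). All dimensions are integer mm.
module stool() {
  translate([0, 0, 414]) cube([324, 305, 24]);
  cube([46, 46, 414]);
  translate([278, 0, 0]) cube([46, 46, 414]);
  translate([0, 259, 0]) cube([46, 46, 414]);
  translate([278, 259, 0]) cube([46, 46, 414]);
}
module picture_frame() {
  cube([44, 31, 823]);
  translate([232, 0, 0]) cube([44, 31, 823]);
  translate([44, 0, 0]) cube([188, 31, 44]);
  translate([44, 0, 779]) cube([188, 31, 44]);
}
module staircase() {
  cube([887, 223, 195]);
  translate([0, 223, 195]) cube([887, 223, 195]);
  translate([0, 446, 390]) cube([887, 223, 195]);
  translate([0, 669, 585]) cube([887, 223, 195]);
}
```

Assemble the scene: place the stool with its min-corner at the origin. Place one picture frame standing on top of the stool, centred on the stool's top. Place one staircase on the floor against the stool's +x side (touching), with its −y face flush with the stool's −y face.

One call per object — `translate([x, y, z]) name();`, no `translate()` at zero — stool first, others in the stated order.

stool();
translate([24, 137, 438]) picture_frame();
translate([324, 0, 0]) staircase();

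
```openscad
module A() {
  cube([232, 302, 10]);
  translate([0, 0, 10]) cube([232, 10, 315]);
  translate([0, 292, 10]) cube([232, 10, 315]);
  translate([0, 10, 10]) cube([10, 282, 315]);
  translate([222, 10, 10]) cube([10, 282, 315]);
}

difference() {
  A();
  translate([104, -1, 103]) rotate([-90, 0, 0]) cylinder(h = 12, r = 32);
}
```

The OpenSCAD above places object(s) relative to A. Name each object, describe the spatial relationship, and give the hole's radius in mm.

A is an open box. The open box has a circular hole through its front wall. The hole's radius is 32 mm.

The subtracted cylinder has r = 32 mm.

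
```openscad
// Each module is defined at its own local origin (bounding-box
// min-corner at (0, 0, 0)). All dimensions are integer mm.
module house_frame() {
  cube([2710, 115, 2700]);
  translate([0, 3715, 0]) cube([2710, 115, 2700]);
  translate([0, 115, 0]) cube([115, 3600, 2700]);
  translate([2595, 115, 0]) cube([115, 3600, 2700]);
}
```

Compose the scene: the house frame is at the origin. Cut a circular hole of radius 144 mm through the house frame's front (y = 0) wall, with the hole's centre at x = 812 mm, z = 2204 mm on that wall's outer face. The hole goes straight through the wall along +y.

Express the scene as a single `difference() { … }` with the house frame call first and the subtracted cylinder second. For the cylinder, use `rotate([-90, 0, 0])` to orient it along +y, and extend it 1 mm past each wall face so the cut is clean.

difference() {
  house_frame();
  translate([812, -1, 2204]) rotate([-90, 0, 0]) cylinder(h = 117, r = 144);
}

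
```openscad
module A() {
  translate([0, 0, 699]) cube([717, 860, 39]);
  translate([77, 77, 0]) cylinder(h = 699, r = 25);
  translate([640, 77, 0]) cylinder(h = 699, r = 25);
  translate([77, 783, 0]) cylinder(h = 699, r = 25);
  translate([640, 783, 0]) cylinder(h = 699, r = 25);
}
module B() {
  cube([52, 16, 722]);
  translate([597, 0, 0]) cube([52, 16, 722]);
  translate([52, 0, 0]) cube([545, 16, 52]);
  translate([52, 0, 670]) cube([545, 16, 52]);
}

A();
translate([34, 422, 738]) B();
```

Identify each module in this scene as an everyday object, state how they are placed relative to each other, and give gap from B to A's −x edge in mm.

A is a table. B is a picture frame. The picture frame is on top of the table, centred. The gap from the picture frame to the table's −x edge is 34 mm.

The picture frame's min-x is at 34; the table's min-x is 0; gap = 34 mm.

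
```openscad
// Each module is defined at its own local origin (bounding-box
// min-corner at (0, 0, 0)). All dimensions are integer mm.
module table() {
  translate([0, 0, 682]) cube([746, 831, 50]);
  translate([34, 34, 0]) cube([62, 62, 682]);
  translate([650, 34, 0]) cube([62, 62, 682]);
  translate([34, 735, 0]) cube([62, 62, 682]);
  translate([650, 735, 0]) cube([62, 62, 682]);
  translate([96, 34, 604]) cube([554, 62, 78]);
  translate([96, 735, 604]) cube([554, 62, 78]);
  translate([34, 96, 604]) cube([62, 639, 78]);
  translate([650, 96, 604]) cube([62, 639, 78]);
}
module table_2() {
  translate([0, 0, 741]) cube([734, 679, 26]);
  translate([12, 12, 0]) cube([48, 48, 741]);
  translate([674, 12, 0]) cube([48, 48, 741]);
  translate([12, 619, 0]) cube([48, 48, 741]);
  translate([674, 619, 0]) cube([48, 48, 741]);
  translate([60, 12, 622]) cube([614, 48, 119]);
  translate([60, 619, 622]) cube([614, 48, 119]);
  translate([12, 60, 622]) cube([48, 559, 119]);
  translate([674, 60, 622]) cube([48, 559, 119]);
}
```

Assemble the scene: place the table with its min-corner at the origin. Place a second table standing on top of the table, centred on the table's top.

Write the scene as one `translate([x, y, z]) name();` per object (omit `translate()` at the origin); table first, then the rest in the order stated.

table();
translate([6, 76, 732]) table_2();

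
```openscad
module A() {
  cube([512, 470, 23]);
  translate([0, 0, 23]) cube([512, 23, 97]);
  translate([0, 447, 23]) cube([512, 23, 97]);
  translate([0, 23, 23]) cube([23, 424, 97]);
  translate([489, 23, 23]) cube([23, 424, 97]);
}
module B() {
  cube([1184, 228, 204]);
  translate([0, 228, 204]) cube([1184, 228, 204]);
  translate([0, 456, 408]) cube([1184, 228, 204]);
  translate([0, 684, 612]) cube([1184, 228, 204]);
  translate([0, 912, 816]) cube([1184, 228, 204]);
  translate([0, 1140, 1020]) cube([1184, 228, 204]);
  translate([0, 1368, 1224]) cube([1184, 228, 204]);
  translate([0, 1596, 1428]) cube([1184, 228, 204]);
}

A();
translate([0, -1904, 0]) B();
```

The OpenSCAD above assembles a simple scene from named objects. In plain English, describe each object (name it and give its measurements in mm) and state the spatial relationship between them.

A is an open storage box with external size 512×470×120 mm and wall thickness 23 mm (the base is also 23 mm thick). The base covers the whole footprint; the four walls stand on the base, with the y-facing walls full-width and the x-facing walls fitting between their inner faces.

B is a straight staircase of 8 solid steps. Each step is 1184 mm wide (x), 228 mm deep (y, the going) and 204 mm tall (the rise). The first step rests on the floor; each subsequent step sits one going further in +y and one rise higher in +z, directly behind and above the previous step with no overlap.

The staircase is on the floor beside the open box on its −y side.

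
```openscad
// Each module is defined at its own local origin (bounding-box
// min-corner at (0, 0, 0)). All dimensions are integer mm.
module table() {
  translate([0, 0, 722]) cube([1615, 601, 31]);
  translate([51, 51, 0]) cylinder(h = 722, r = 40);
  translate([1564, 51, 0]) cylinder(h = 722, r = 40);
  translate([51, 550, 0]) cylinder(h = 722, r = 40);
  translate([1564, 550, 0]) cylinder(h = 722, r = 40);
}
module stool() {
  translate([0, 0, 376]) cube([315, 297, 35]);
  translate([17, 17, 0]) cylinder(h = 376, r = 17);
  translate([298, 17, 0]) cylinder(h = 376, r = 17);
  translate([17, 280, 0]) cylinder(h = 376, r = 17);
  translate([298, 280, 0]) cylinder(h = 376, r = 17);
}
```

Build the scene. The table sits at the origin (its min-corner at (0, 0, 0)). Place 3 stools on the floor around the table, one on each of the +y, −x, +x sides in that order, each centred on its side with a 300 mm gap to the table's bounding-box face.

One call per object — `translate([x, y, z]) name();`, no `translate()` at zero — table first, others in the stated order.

table();
translate([650, 901, 0]) stool();
translate([-615, 152, 0]) stool();
translate([1915, 152, 0]) stool();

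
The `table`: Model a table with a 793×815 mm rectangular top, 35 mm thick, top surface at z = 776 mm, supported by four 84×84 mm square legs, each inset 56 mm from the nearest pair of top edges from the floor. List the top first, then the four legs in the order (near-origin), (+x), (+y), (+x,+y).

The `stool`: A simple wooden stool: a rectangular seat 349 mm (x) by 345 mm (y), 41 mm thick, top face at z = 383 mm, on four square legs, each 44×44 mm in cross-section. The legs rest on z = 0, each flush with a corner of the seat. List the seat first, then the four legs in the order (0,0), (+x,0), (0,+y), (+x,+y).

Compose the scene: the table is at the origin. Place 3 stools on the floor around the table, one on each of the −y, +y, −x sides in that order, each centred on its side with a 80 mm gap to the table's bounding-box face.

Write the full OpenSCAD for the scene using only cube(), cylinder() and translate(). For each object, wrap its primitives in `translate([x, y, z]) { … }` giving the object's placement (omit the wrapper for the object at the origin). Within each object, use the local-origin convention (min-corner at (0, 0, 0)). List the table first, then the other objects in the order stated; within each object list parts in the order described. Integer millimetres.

translate([0, 0, 741]) cube([793, 815, 35]);
translate([56, 56, 0]) cube([84, 84, 741]);
translate([653, 56, 0]) cube([84, 84, 741]);
translate([56, 675, 0]) cube([84, 84, 741]);
translate([653, 675, 0]) cube([84, 84, 741]);
translate([222, -425, 0]) {
  translate([0, 0, 342]) cube([349, 345, 41]);
  cube([44, 44, 342]);
  translate([305, 0, 0]) cube([44, 44, 342]);
  translate([0, 301, 0]) cube([44, 44, 342]);
  translate([305, 301, 0]) cube([44, 44, 342]);
}
translate([222, 895, 0]) {
  translate([0, 0, 342]) cube([349, 345, 41]);
  cube([44, 44, 342]);
  translate([305, 0, 0]) cube([44, 44, 342]);
  translate([0, 301, 0]) cube([44, 44, 342]);
  translate([305, 301, 0]) cube([44, 44, 342]);
}
translate([-429, 235, 0]) {
  translate([0, 0, 342]) cube([349, 345, 41]);
  cube([44, 44, 342]);
  translate([305, 0, 0]) cube([44, 44, 342]);
  translate([0, 301, 0]) cube([44, 44, 342]);
  translate([305, 301, 0]) cube([44, 44, 342]);
}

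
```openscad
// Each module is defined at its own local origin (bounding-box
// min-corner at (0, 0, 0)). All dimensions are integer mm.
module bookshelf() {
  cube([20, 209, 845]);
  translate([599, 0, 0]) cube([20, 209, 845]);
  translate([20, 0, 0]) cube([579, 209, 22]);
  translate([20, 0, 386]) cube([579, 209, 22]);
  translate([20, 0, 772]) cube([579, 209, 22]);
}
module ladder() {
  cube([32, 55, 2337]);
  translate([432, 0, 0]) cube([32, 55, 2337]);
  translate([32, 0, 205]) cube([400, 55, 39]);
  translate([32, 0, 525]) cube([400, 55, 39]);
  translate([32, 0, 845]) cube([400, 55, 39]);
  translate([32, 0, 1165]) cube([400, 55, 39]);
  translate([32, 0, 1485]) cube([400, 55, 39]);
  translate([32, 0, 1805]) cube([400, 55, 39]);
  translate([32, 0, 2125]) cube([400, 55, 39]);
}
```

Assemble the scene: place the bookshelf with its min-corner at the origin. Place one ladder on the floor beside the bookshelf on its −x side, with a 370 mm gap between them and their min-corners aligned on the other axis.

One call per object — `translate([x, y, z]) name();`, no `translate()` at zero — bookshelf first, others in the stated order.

bookshelf();
translate([-834, 0, 0]) ladder();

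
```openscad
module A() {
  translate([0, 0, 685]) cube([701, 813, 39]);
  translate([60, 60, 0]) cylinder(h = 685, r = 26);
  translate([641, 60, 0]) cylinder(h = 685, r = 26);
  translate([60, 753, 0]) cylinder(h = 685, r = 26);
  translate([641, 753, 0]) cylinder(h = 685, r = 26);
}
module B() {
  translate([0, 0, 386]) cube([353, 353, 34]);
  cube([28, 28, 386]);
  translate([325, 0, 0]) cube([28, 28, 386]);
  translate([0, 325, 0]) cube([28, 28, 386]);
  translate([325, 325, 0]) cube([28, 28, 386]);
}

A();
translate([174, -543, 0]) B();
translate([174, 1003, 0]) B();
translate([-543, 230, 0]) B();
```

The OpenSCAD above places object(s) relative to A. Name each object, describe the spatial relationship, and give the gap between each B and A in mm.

A is a table. B is a stool. Three stools sit around the table at the −y, +y, −x sides. The gap between each stool and the table is 190 mm.

Each stool's nearest face is 190 mm from the table's bounding box.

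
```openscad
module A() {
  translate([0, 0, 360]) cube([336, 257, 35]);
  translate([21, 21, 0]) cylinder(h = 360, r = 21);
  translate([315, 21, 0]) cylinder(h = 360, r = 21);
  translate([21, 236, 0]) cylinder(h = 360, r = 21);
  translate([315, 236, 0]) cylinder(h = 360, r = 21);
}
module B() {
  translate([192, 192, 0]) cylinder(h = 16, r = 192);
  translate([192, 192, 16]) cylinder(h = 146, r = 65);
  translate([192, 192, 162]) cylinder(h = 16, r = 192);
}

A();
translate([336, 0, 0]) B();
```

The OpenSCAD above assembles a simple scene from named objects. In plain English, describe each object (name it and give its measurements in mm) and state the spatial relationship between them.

A is a four-legged stool. The seat is a 336×257×35 mm slab whose top surface is at z = 395 mm; four round legs, each 42 mm in diameter, run from the floor (z = 0) to the underside of the seat, each leg's axis is inset half a diameter from the nearest pair of seat edges (so the leg's bounding box is flush with the corner).

B is a spool: two coaxial disc flanges of radius 192 mm and thickness 16 mm, joined by a core cylinder of radius 65 mm and height 146 mm. The lower flange rests on z = 0 and the three cylinders share a vertical axis.

The spool is against the stool's +x side, with their −y faces flush.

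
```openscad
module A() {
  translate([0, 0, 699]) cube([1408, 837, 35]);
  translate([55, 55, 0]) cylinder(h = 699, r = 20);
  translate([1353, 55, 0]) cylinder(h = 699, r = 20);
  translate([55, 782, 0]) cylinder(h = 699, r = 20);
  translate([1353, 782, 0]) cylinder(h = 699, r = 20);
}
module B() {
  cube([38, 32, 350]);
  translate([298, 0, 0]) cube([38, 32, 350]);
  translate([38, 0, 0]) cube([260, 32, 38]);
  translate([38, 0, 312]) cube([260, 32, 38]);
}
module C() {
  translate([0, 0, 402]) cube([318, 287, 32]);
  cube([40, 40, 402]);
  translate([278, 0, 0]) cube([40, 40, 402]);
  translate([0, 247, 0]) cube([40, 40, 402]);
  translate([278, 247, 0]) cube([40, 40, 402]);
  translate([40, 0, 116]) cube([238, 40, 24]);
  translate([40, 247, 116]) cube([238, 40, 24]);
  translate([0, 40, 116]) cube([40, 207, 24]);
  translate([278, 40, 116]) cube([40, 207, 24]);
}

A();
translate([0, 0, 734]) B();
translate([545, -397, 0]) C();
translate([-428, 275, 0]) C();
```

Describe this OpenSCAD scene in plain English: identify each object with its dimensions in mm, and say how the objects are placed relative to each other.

A is a table: top 1408 mm (x) × 837 mm (y), 35 mm thick, upper face at z = 734 mm, on four round legs of 40 mm diameter, each leg's bounding box inset 35 mm from the nearest pair of top edges, running from z = 0 to the bottom of the top.

B is a rectangular picture frame lying in the x–z plane (depth along y). The opening is 260 mm wide (x) by 274 mm tall (z), surrounded by a border 38 mm wide on all four sides. The frame is 32 mm deep and is made of two full-height vertical stiles with two horizontal rails fitted between them.

C is a four-legged stool. The seat is 318×287 mm, 32 mm thick, top at z = 434 mm. It stands on four square legs, each 40×40 mm in cross-section, from z = 0 to the seat underside, each flush with a corner of the seat. Four stretchers, 40 mm wide and 24 mm tall, connect adjacent legs with their undersides at z = 116 mm, each running between the inner faces of the legs it joins and aligned with the legs' outer faces on the other axis.

The picture frame is on top of the table. Two stools sit around the table at the −y, −x sides.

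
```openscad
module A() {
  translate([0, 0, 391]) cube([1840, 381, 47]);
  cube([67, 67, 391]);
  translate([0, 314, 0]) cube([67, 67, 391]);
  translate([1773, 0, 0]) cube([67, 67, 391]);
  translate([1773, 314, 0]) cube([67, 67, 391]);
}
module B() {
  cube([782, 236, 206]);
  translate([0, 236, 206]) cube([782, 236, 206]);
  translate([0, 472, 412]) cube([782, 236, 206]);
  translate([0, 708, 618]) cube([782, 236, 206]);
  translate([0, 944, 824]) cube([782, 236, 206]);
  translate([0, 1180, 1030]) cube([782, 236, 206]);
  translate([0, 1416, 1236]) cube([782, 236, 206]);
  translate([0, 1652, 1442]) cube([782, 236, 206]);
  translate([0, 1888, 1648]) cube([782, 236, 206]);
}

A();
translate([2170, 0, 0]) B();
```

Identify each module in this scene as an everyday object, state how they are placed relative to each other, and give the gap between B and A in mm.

The staircase's nearest face is 330 mm from the bench's +x face.

A is a bench. B is a staircase. The staircase is on the floor beside the bench on its +x side. The gap between the staircase and the bench is 330 mm.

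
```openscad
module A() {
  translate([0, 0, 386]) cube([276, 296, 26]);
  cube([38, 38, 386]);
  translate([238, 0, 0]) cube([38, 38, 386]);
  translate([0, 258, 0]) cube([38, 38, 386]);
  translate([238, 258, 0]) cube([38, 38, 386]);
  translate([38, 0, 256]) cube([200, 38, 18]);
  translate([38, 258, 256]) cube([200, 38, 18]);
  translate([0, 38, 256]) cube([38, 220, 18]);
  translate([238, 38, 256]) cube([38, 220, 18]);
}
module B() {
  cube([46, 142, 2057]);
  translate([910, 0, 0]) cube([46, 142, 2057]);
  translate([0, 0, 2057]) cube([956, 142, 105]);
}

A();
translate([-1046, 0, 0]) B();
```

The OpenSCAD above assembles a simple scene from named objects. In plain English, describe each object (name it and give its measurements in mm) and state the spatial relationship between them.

A is a four-legged stool. The seat is 276×296 mm, 26 mm thick, top at z = 412 mm. It stands on four square legs, each 38×38 mm in cross-section, from z = 0 to the seat underside, each flush with a corner of the seat. Four stretchers, 38 mm wide and 18 mm tall, connect adjacent legs with their undersides at z = 256 mm, each running between the inner faces of the legs it joins and aligned with the legs' outer faces on the other axis.

B is a rectangular door frame: two vertical jambs of 46×142 mm section, 2057 mm tall, with a clear opening 864 mm wide between their inner faces. A header 105 mm tall and 142 mm deep lies on top of the jambs and spans the full outside width.

The door frame is on the floor beside the stool on its −x side.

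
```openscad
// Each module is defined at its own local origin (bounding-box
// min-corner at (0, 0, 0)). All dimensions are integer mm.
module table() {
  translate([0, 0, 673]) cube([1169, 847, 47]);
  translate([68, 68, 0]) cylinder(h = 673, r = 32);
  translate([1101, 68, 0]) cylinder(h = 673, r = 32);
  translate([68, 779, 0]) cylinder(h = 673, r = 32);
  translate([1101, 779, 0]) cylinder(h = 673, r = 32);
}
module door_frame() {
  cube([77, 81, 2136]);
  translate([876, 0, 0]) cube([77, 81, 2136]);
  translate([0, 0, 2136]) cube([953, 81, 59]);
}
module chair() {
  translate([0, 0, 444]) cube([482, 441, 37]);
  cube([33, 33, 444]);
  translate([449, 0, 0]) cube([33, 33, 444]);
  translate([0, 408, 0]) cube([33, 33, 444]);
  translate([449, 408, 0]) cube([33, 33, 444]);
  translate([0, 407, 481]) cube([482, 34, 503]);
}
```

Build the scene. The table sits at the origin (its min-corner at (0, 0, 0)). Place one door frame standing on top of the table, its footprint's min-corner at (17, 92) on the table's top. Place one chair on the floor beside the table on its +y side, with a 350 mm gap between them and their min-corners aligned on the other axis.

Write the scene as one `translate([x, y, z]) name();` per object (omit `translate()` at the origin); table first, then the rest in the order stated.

table();
translate([17, 92, 720]) door_frame();
translate([0, 1197, 0]) chair();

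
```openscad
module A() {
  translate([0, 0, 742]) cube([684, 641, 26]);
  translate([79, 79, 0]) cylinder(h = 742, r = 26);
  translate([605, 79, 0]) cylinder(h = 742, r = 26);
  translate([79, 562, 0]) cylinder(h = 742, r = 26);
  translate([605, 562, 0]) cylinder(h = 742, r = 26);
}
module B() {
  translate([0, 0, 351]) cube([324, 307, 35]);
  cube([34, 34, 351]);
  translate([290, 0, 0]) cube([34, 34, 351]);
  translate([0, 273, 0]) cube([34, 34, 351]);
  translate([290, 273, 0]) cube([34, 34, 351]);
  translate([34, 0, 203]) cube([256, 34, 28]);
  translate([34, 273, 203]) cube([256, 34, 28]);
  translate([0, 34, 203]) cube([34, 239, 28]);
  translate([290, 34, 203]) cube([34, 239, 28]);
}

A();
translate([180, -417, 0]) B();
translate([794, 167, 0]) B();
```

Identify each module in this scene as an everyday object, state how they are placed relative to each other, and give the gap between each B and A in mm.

A is a table. B is a stool. Two stools sit around the table at the −y, +x sides. The gap between each stool and the table is 110 mm.

Each stool's nearest face is 110 mm from the table's bounding box.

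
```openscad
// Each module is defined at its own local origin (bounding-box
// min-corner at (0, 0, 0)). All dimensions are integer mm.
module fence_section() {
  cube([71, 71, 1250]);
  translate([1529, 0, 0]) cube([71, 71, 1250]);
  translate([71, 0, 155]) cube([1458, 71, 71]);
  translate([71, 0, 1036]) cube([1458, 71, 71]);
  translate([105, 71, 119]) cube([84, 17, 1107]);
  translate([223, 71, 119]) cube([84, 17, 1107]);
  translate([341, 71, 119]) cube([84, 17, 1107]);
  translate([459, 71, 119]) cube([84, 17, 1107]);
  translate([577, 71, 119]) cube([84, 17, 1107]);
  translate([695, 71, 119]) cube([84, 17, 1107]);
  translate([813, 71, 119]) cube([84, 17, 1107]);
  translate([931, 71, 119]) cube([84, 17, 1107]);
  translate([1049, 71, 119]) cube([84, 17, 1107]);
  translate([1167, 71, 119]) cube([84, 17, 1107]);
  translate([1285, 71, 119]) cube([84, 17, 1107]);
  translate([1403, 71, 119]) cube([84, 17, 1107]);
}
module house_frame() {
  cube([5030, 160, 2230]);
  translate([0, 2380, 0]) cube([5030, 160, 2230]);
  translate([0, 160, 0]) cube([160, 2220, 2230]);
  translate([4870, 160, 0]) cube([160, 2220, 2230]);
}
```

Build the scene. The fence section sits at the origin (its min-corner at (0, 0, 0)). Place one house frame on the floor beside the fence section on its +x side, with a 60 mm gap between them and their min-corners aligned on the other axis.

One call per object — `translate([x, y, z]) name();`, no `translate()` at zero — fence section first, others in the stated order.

fence_section();
translate([1660, 0, 0]) house_frame();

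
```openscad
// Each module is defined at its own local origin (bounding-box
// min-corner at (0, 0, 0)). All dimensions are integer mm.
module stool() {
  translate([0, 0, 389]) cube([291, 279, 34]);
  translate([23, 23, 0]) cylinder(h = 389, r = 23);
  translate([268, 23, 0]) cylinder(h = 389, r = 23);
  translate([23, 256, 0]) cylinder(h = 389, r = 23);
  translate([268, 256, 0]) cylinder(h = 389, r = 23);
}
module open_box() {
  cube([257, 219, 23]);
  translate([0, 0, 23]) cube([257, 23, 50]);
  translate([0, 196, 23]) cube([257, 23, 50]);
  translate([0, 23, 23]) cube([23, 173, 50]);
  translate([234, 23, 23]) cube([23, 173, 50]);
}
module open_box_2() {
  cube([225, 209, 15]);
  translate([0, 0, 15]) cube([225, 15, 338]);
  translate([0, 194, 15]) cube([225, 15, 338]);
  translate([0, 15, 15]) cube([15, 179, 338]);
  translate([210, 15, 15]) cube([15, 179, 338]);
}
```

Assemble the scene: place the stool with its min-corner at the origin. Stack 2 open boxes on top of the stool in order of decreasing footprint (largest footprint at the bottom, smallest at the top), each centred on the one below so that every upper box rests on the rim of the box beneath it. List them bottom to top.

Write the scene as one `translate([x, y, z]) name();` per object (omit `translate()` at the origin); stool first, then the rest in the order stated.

stool();
translate([17, 30, 423]) open_box();
translate([33, 35, 496]) open_box_2();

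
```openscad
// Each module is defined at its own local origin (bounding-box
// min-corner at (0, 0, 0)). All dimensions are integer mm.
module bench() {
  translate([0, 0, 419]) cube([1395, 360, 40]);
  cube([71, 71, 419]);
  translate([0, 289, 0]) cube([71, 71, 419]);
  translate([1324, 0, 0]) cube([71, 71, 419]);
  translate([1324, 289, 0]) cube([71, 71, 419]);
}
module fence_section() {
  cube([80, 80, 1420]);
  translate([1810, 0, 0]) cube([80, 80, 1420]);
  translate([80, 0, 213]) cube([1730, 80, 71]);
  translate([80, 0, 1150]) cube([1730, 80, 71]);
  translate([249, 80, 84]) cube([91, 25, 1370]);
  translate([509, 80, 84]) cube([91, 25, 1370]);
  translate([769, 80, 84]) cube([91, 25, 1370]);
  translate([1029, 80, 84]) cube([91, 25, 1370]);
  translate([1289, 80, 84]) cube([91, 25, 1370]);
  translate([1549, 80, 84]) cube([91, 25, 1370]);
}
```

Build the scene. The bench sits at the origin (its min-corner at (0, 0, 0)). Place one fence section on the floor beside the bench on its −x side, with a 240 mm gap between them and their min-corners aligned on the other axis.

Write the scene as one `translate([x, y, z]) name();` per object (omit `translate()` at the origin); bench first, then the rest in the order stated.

bench();
translate([-2130, 0, 0]) fence_section();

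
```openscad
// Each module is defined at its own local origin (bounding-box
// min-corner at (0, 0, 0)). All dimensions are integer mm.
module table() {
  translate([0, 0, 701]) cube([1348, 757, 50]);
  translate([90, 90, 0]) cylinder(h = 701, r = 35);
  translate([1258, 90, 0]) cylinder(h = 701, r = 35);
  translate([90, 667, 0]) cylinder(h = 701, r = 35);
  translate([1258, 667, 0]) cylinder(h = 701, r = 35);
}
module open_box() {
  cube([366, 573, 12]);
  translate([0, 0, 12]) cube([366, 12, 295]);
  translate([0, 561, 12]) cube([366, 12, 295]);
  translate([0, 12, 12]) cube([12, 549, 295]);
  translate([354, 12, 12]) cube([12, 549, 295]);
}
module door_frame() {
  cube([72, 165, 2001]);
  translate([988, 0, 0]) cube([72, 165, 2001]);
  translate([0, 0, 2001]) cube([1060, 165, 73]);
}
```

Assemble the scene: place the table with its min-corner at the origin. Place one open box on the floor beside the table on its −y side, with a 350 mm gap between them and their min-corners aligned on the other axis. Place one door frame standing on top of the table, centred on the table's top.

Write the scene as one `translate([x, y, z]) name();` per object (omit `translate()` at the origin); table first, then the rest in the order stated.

table();
translate([0, -923, 0]) open_box();
translate([144, 296, 751]) door_frame();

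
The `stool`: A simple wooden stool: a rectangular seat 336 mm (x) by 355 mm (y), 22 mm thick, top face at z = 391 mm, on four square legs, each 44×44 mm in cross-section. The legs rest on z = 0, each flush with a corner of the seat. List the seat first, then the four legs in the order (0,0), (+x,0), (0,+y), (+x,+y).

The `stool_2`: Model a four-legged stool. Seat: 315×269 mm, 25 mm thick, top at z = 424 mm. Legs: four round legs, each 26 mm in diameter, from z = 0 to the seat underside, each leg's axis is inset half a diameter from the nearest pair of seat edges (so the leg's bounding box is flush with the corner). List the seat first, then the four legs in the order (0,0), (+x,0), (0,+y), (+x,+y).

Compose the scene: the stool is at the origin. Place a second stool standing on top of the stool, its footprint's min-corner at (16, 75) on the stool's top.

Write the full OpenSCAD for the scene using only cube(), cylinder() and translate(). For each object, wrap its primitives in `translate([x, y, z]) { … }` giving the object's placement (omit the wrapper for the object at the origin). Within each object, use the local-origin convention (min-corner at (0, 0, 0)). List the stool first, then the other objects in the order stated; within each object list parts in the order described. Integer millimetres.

translate([0, 0, 369]) cube([336, 355, 22]);
cube([44, 44, 369]);
translate([292, 0, 0]) cube([44, 44, 369]);
translate([0, 311, 0]) cube([44, 44, 369]);
translate([292, 311, 0]) cube([44, 44, 369]);
translate([16, 75, 391]) {
  translate([0, 0, 399]) cube([315, 269, 25]);
  translate([13, 13, 0]) cylinder(h = 399, r = 13);
  translate([302, 13, 0]) cylinder(h = 399, r = 13);
  translate([13, 256, 0]) cylinder(h = 399, r = 13);
  translate([302, 256, 0]) cylinder(h = 399, r = 13);
}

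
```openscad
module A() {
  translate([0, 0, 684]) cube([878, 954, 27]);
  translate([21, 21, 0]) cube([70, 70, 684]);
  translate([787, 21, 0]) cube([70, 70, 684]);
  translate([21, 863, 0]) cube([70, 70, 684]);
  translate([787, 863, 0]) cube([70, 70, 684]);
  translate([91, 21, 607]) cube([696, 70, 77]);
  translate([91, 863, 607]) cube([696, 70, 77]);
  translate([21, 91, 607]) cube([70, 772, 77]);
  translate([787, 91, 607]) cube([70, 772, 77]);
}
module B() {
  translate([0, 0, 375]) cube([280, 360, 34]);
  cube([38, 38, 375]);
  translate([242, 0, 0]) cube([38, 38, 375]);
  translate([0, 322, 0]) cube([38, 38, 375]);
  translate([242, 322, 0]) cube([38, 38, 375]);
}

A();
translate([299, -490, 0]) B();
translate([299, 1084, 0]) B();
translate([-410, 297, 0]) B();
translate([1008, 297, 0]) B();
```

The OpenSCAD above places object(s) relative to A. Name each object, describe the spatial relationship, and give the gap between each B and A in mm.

A is a table. B is a stool. Four stools sit around the table at the −y, +y, −x, +x sides. The gap between each stool and the table is 130 mm.

Each stool's nearest face is 130 mm from the table's bounding box.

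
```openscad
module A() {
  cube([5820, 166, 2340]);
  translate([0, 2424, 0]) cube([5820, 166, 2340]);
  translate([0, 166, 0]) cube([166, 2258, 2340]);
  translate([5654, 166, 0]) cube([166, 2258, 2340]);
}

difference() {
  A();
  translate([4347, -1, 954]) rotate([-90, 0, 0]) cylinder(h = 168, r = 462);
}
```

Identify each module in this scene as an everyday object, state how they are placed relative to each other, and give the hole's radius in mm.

A is a house frame. The house frame has a circular hole through its front wall. The hole's radius is 462 mm.

The subtracted cylinder has r = 462 mm.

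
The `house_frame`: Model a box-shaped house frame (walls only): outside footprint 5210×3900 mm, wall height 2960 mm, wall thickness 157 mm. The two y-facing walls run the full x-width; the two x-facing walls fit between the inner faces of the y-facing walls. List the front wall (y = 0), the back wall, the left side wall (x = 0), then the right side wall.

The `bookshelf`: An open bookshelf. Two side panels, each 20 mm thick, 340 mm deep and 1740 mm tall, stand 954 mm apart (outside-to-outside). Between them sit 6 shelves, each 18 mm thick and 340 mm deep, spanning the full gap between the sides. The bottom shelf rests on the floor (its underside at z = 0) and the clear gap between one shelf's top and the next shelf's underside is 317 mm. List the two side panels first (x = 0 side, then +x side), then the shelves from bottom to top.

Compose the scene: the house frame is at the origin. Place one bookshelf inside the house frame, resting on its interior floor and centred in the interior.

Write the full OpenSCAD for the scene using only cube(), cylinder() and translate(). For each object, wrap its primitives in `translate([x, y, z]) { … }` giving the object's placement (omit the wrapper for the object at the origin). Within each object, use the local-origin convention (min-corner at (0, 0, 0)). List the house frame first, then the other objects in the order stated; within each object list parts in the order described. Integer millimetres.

cube([5210, 157, 2960]);
translate([0, 3743, 0]) cube([5210, 157, 2960]);
translate([0, 157, 0]) cube([157, 3586, 2960]);
translate([5053, 157, 0]) cube([157, 3586, 2960]);
translate([2128, 1780, 0]) {
  cube([20, 340, 1740]);
  translate([934, 0, 0]) cube([20, 340, 1740]);
  translate([20, 0, 0]) cube([914, 340, 18]);
  translate([20, 0, 335]) cube([914, 340, 18]);
  translate([20, 0, 670]) cube([914, 340, 18]);
  translate([20, 0, 1005]) cube([914, 340, 18]);
  translate([20, 0, 1340]) cube([914, 340, 18]);
  translate([20, 0, 1675]) cube([914, 340, 18]);
}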